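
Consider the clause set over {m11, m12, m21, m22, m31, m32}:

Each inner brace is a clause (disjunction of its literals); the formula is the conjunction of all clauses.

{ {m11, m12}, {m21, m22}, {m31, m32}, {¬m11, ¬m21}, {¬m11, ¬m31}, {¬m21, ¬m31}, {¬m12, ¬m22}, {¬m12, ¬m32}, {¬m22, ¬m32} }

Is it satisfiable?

No

Case m11 = True:
From the singleton clause (¬m21), m21 = False.
From the singleton clause (m22), m22 = True.
From the singleton clause (¬m31), m31 = False.
From the singleton clause (m32), m32 = True.
But (¬m32) is also a unit clause — contradiction.
Undo m11 and try m11 = False.
From the singleton clause (m12), m12 = True.
From the singleton clause (¬m22), m22 = False.
From the singleton clause (m21), m21 = True.
From the singleton clause (¬m31), m31 = False.
From the singleton clause (m32), m32 = True.
But (¬m32) is also a unit clause — contradiction.
Both values of m11 lead to a conflict.
No assignment satisfies every clause.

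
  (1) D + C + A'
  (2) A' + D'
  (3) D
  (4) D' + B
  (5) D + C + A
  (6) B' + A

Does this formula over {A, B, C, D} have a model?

Unit clause (D) forces D = 1.
Unit clause (A') forces A = 0.
Unit clause (B) forces B = 1.
Now (B') is unsatisfied and unit — conflict.
No assignment satisfies every clause.

Unsatisfiable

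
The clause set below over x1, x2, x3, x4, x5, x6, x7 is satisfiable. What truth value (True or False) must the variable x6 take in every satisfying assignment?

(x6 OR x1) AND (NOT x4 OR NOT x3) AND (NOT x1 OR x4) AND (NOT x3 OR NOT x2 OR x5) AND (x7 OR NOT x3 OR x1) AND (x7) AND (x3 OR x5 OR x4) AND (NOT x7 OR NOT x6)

Suppose x6 = true.
From the singleton clause (x7), x7 = true.
That conflicts with the unit clause (NOT x7).
So every satisfying assignment has x6 = False.

False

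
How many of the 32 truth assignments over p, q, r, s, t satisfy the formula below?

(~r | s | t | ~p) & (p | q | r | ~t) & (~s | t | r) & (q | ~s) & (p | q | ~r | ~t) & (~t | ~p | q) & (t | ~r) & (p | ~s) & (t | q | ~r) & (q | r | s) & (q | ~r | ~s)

There are 2^5 = 32 truth assignments over (p, q, r, s, t).
Split on p. With p = 1, the clauses containing p are satisfied and ~p drops from the rest; 5 of the 2^4 = 16 assignments to the other variables satisfy what remains.
With p = 0, by the same count on the reduced clause set, 3 assignments work.
(One model: p=F, q=T, r=F, s=F, t=F.)
Total: 5 + 3 = 8.

8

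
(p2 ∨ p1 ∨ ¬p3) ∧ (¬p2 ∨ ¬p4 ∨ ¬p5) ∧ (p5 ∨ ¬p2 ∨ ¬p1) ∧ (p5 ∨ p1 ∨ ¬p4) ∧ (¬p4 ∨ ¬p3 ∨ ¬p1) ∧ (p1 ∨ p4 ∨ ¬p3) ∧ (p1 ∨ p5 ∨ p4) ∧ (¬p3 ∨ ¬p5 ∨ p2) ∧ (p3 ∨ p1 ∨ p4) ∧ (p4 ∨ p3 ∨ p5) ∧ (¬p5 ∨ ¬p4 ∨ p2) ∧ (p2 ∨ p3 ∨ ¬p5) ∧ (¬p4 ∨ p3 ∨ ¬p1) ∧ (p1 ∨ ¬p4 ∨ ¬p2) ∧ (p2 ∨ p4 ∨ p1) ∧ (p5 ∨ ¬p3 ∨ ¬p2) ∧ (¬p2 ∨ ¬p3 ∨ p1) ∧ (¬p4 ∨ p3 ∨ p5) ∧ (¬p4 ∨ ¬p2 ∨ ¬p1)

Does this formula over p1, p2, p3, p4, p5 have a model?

Case p2 = False:
Case p1 = True:
Case p4 = False:
Case p3 = True:
Unit clause (¬p5) forces p5 = False.
All clauses are satisfied.
A satisfying assignment: p1=True, p2=False, p3=True, p4=False, p5=False.

Satisfiable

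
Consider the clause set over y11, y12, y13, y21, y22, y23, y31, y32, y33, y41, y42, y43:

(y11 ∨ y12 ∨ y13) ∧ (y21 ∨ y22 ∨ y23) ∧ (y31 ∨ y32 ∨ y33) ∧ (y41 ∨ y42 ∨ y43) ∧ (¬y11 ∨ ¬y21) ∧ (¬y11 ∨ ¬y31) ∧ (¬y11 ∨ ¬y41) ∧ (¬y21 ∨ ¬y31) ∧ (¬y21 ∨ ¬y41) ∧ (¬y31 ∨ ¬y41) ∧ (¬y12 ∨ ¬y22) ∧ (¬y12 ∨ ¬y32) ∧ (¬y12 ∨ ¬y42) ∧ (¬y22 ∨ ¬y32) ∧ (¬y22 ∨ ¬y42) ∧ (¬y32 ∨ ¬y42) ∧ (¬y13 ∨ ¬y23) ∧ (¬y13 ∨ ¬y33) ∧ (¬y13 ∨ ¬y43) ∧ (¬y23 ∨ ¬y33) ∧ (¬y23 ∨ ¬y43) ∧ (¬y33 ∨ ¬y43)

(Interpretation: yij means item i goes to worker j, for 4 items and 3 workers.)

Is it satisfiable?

No, unsatisfiable

Suppose y11 = False.
Suppose y12 = True.
(¬y22) alone gives y22 = False.
(¬y32) alone gives y32 = False.
(¬y42) alone gives y42 = False.
Suppose y21 = True.
(¬y31) alone gives y31 = False.
(y33) alone gives y33 = True.
(¬y41) alone gives y41 = False.
(y43) alone gives y43 = True.
But (¬y43) is also a unit clause — contradiction.
So y21 must be the other value — set y21 = False.
(y23) alone gives y23 = True.
(¬y13) alone gives y13 = False.
(¬y33) alone gives y33 = False.
(y31) alone gives y31 = True.
(¬y41) alone gives y41 = False.
(y43) alone gives y43 = True.
But (¬y43) is also a unit clause — contradiction.
Both values of y21 lead to a conflict.
So y12 must be the other value — set y12 = False.
(y13) alone gives y13 = True.
(¬y23) alone gives y23 = False.
(¬y33) alone gives y33 = False.
(¬y43) alone gives y43 = False.
Suppose y21 = True.
(¬y31) alone gives y31 = False.
(y32) alone gives y32 = True.
(¬y41) alone gives y41 = False.
(y42) alone gives y42 = True.
But (¬y42) is also a unit clause — contradiction.
So y21 must be the other value — set y21 = False.
(y22) alone gives y22 = True.
(¬y32) alone gives y32 = False.
(y31) alone gives y31 = True.
(¬y41) alone gives y41 = False.
(y42) alone gives y42 = True.
But (¬y42) is also a unit clause — contradiction.
Both values of y21 lead to a conflict.
Both values of y12 lead to a conflict.
So y11 must be the other value — set y11 = True.
(¬y21) alone gives y21 = False.
(¬y31) alone gives y31 = False.
(¬y41) alone gives y41 = False.
Suppose y22 = True.
(¬y12) alone gives y12 = False.
(¬y32) alone gives y32 = False.
(y33) alone gives y33 = True.
(¬y42) alone gives y42 = False.
(y43) alone gives y43 = True.
But (¬y43) is also a unit clause — contradiction.
So y22 must be the other value — set y22 = False.
(y23) alone gives y23 = True.
(¬y13) alone gives y13 = False.
(¬y33) alone gives y33 = False.
(y32) alone gives y32 = True.
(¬y12) alone gives y12 = False.
(¬y42) alone gives y42 = False.
(y43) alone gives y43 = True.
But (¬y43) is also a unit clause — contradiction.
Both values of y22 lead to a conflict.
Both values of y11 lead to a conflict.
No assignment satisfies every clause.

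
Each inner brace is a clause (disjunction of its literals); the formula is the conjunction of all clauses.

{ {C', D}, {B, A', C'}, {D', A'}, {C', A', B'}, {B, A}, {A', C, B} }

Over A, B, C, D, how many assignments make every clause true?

4

There are 2^4 = 16 truth assignments over (A, B, C, D).
Check each against the 6 clauses (columns in the order A, B, C, D):
  F F F F  ✗ fails (B + A)
  F F F T  ✗ fails (B + A)
  F F T F  ✗ fails (C' + D)
  F F T T  ✗ fails (B + A)
  F T F F  ✓ satisfies all
  F T F T  ✓ satisfies all
  F T T F  ✗ fails (C' + D)
  F T T T  ✓ satisfies all
  T F F F  ✗ fails (A' + C + B)
  T F F T  ✗ fails (D' + A')
  T F T F  ✗ fails (C' + D)
  T F T T  ✗ fails (B + A' + C')
  T T F F  ✓ satisfies all
  T T F T  ✗ fails (D' + A')
  T T T F  ✗ fails (C' + D)
  T T T T  ✗ fails (D' + A')
4 of the 16 rows are models.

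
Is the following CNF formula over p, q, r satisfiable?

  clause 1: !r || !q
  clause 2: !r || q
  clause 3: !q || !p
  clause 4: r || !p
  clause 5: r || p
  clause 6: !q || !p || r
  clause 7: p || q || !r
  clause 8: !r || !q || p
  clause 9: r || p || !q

No, unsatisfiable

Suppose r = false.
(!p) alone gives p = false.
But (p) is also a unit clause — contradiction.
Undo r and try r = true.
(!q) alone gives q = false.
But (q) is also a unit clause — contradiction.
Neither r = true nor r = false works.
No assignment satisfies every clause.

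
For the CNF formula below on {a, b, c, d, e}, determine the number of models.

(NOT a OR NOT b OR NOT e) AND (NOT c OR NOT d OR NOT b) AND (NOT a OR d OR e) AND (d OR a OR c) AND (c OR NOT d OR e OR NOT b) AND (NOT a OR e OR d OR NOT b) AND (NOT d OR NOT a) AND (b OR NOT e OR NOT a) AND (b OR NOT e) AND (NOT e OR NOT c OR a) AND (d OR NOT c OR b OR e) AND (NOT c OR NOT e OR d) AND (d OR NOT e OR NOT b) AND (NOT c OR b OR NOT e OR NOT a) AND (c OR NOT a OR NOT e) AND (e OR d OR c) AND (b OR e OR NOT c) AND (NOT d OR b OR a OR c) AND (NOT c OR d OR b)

There are 2^5 = 32 truth assignments over (a, b, c, d, e).
Split on e. With e = true, the clauses containing e are satisfied and NOT e drops from the rest; 1 of the 2^4 = 16 assignments to the other variables satisfy what remains.
With e = false, by the same count on the reduced clause set, 1 assignment works.
(One model: a=F, b=T, c=F, d=T, e=T.)
Total: 1 + 1 = 2.

2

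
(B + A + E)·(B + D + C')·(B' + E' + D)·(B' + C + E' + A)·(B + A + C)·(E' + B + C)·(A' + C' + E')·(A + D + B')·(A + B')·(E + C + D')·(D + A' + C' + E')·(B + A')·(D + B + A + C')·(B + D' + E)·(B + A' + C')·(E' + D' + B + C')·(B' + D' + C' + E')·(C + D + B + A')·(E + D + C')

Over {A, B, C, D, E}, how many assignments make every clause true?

There are 2^5 = 32 truth assignments over (A, B, C, D, E).
Split on C. With C = 1, the clauses containing C are satisfied and C' drops from the rest; 1 of the 2^4 = 16 assignments to the other variables satisfy what remains.
With C = 0, by the same count on the reduced clause set, 2 assignments work.
Total: 1 + 2 = 3.

3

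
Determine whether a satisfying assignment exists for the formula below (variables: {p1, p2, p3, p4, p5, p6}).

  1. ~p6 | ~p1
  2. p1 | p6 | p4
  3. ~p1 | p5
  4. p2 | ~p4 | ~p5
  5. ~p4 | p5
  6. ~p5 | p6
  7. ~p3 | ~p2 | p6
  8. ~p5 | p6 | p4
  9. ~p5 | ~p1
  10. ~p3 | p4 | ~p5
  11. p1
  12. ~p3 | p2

Unit clause (p1) forces p1 = 1.
Unit clause (~p6) forces p6 = 0.
Unit clause (p5) forces p5 = 1.
That conflicts with the unit clause (~p5).
No assignment satisfies every clause.

No, unsatisfiable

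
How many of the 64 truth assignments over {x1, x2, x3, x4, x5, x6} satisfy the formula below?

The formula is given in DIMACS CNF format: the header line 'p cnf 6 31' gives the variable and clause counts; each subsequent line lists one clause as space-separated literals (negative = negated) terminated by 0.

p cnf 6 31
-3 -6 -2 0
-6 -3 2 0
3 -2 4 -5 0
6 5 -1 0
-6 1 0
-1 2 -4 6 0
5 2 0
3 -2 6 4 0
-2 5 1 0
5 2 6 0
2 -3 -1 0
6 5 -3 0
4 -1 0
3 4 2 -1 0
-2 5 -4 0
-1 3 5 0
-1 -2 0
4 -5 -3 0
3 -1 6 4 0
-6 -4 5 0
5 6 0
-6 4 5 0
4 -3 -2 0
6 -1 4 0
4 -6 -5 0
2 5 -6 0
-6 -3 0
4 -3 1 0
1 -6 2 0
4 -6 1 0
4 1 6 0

There are 2^6 = 64 truth assignments over (x1, x2, x3, x4, x5, x6).
Split on x6. With x6 = True, the clauses containing x6 are satisfied and ¬x6 drops from the rest; 1 of the 2^5 = 32 assignments to the other variables satisfy what remains.
With x6 = False, by the same count on the reduced clause set, 4 assignments work.
Total: 1 + 4 = 5.

5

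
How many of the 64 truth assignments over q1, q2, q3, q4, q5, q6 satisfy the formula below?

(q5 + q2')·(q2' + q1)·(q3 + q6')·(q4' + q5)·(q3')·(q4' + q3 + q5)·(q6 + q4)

3

There are 2^6 = 64 truth assignments over (q1, q2, q3, q4, q5, q6).
Split on q5. With q5 = 1, the clauses containing q5 are satisfied and q5' drops from the rest; 3 of the 2^5 = 32 assignments to the other variables satisfy what remains.
With q5 = 0, by the same count on the reduced clause set, 0 assignments work.
Total: 3 + 0 = 3.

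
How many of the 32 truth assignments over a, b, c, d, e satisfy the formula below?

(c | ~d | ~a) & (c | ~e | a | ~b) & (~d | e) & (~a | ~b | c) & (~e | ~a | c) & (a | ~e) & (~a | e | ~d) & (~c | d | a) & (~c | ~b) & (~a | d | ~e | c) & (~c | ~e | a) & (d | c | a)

There are 2^5 = 32 truth assignments over (a, b, c, d, e).
Split on d. With d = 1, the clauses containing d are satisfied and ~d drops from the rest; 1 of the 2^4 = 16 assignments to the other variables satisfy what remains.
With d = 0, by the same count on the reduced clause set, 3 assignments work.
(One model: a=T, b=F, c=F, d=F, e=F.)
Total: 1 + 3 = 4.

4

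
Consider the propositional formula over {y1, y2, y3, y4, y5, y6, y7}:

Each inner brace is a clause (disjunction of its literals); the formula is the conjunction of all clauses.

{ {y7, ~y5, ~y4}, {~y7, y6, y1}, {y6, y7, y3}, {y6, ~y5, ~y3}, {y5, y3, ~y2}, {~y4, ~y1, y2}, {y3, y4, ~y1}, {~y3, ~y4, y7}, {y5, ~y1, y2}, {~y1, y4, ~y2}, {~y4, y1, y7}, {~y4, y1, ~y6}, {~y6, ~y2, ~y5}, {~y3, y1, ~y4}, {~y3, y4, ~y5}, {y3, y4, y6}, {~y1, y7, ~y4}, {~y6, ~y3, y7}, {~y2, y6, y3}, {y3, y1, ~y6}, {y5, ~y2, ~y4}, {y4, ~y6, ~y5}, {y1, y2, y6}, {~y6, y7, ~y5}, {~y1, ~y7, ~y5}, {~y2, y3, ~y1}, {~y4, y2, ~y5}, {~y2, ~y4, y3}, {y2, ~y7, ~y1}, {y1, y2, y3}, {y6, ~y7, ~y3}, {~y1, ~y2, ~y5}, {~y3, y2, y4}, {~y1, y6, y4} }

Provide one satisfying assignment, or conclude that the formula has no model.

Branch on y7: set y7 = 1.
Branch on y6: set y6 = 1.
Branch on y4: set y4 = 0.
The clause (~y5) is unit, so y5 = 0.
Branch on y3: set y3 = 1.
The clause (y2) is unit, so y2 = 1.
The clause (~y1) is unit, so y1 = 0.
All clauses are satisfied.

y1=0, y2=1, y3=1, y4=0, y5=0, y6=1, y7=1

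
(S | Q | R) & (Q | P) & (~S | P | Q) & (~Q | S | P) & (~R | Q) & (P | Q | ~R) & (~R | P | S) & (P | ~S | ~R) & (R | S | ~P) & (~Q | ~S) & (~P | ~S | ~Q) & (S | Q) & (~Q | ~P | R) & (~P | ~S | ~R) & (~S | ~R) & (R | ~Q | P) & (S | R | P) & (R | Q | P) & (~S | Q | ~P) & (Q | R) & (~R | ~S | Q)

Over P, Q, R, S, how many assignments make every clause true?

There are 2^4 = 16 truth assignments over (P, Q, R, S).
Check each against the 21 clauses (columns in the order P, Q, R, S):
  F F F F  ✗ fails (S | Q | R)
  F F F T  ✗ fails (Q | P)
  F F T F  ✗ fails (Q | P)
  F F T T  ✗ fails (Q | P)
  F T F F  ✗ fails (~Q | S | P)
  F T F T  ✗ fails (~Q | ~S)
  F T T F  ✗ fails (~Q | S | P)
  F T T T  ✗ fails (P | ~S | ~R)
  T F F F  ✗ fails (S | Q | R)
  T F F T  ✗ fails (~S | Q | ~P)
  T F T F  ✗ fails (~R | Q)
  T F T T  ✗ fails (~R | Q)
  T T F F  ✗ fails (R | S | ~P)
  T T F T  ✗ fails (~Q | ~S)
  T T T F  ✓ satisfies all
  T T T T  ✗ fails (~Q | ~S)
1 of the 16 rows is a model.

1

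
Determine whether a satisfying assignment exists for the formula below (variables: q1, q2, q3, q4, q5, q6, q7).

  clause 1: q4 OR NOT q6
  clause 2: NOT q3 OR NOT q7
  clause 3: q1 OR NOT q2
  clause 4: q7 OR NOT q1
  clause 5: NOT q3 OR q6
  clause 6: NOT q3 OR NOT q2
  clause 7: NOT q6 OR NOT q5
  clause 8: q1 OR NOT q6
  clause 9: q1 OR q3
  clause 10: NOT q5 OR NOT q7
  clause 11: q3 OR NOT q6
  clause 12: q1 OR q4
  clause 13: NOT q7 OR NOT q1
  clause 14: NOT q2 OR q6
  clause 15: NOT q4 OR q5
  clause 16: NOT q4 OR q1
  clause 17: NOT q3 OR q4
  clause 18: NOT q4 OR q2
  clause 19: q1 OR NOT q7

Try q4 = true.
The clause (q5) is unit, so q5 = true.
The clause (NOT q6) is unit, so q6 = false.
The clause (NOT q3) is unit, so q3 = false.
The clause (q1) is unit, so q1 = true.
The clause (q7) is unit, so q7 = true.
Now (NOT q7) is unsatisfied and unit — conflict.
That branch fails; take q4 = false instead.
The clause (NOT q6) is unit, so q6 = false.
The clause (NOT q3) is unit, so q3 = false.
The clause (q1) is unit, so q1 = true.
The clause (q7) is unit, so q7 = true.
Now (NOT q7) is unsatisfied and unit — conflict.
Either choice for q4 ends in contradiction.
No assignment satisfies every clause.

No, unsatisfiable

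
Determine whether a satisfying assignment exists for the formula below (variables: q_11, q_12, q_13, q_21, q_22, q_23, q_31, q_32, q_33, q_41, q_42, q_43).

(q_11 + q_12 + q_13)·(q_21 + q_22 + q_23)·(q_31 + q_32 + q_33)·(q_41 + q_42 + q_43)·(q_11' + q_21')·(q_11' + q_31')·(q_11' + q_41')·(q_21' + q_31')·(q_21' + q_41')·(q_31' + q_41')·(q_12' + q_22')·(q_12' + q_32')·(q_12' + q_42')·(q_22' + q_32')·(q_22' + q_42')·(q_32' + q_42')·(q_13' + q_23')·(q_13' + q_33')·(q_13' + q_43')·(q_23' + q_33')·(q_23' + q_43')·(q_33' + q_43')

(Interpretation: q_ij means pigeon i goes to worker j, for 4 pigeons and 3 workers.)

No

Branch on q_11: set q_11 = 0.
Branch on q_12: set q_12 = 1.
From the singleton clause (q_22'), q_22 = 0.
From the singleton clause (q_32'), q_32 = 0.
From the singleton clause (q_42'), q_42 = 0.
Branch on q_21: set q_21 = 1.
From the singleton clause (q_31'), q_31 = 0.
From the singleton clause (q_33), q_33 = 1.
From the singleton clause (q_41'), q_41 = 0.
From the singleton clause (q_43), q_43 = 1.
But (q_43') is also a unit clause — contradiction.
So q_21 must be the other value — set q_21 = 0.
From the singleton clause (q_23), q_23 = 1.
From the singleton clause (q_13'), q_13 = 0.
From the singleton clause (q_33'), q_33 = 0.
From the singleton clause (q_31), q_31 = 1.
From the singleton clause (q_41'), q_41 = 0.
From the singleton clause (q_43), q_43 = 1.
But (q_43') is also a unit clause — contradiction.
Both values of q_21 lead to a conflict.
So q_12 must be the other value — set q_12 = 0.
From the singleton clause (q_13), q_13 = 1.
From the singleton clause (q_23'), q_23 = 0.
From the singleton clause (q_33'), q_33 = 0.
From the singleton clause (q_43'), q_43 = 0.
Branch on q_21: set q_21 = 1.
From the singleton clause (q_31'), q_31 = 0.
From the singleton clause (q_32), q_32 = 1.
From the singleton clause (q_41'), q_41 = 0.
From the singleton clause (q_42), q_42 = 1.
But (q_42') is also a unit clause — contradiction.
So q_21 must be the other value — set q_21 = 0.
From the singleton clause (q_22), q_22 = 1.
From the singleton clause (q_32'), q_32 = 0.
From the singleton clause (q_31), q_31 = 1.
From the singleton clause (q_41'), q_41 = 0.
From the singleton clause (q_42), q_42 = 1.
But (q_42') is also a unit clause — contradiction.
Both values of q_21 lead to a conflict.
Both values of q_12 lead to a conflict.
So q_11 must be the other value — set q_11 = 1.
From the singleton clause (q_21'), q_21 = 0.
From the singleton clause (q_31'), q_31 = 0.
From the singleton clause (q_41'), q_41 = 0.
Branch on q_22: set q_22 = 1.
From the singleton clause (q_12'), q_12 = 0.
From the singleton clause (q_32'), q_32 = 0.
From the singleton clause (q_33), q_33 = 1.
From the singleton clause (q_42'), q_42 = 0.
From the singleton clause (q_43), q_43 = 1.
But (q_43') is also a unit clause — contradiction.
So q_22 must be the other value — set q_22 = 0.
From the singleton clause (q_23), q_23 = 1.
From the singleton clause (q_13'), q_13 = 0.
From the singleton clause (q_33'), q_33 = 0.
From the singleton clause (q_32), q_32 = 1.
From the singleton clause (q_12'), q_12 = 0.
From the singleton clause (q_42'), q_42 = 0.
From the singleton clause (q_43), q_43 = 1.
But (q_43') is also a unit clause — contradiction.
Both values of q_22 lead to a conflict.
Both values of q_11 lead to a conflict.
No assignment satisfies every clause.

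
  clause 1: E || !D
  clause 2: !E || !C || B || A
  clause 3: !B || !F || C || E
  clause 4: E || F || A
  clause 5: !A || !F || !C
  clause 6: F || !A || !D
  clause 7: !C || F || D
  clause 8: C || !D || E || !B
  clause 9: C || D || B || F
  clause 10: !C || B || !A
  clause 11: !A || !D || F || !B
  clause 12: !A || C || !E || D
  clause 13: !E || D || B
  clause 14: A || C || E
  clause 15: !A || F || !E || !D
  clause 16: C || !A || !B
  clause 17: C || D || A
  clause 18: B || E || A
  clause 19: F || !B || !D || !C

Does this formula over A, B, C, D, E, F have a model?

Case E = true:
Case D = true:
Case F = true:
Case A = true:
From the singleton clause (!C), C = false.
From the singleton clause (!B), B = false.
All clauses are satisfied.
A satisfying assignment: A=true; B=false; C=false; D=true; E=true; F=true.

Satisfiable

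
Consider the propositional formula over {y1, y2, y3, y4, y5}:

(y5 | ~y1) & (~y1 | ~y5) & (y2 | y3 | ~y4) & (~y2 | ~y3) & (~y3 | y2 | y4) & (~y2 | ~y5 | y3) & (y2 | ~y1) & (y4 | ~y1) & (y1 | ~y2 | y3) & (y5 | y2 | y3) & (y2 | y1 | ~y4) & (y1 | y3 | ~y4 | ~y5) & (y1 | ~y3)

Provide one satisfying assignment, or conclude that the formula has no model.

y1 ↦ 0,  y2 ↦ 0,  y3 ↦ 0,  y4 ↦ 0,  y5 ↦ 1

Suppose y5 = 1.
(~y1) alone gives y1 = 0.
(~y3) alone gives y3 = 0.
(~y2) alone gives y2 = 0.
(~y4) alone gives y4 = 0.
All clauses are satisfied.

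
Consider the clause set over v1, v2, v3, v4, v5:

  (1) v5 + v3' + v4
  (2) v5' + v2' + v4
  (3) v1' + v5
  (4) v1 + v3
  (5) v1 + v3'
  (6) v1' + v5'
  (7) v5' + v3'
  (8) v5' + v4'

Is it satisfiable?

Suppose v1 = 0.
Unit clause (v3) forces v3 = 1.
But (v3') is also a unit clause — contradiction.
So v1 must be the other value — set v1 = 1.
Unit clause (v5) forces v5 = 1.
But (v5') is also a unit clause — contradiction.
Neither v1 = 1 nor v1 = 0 works.
No assignment satisfies every clause.

No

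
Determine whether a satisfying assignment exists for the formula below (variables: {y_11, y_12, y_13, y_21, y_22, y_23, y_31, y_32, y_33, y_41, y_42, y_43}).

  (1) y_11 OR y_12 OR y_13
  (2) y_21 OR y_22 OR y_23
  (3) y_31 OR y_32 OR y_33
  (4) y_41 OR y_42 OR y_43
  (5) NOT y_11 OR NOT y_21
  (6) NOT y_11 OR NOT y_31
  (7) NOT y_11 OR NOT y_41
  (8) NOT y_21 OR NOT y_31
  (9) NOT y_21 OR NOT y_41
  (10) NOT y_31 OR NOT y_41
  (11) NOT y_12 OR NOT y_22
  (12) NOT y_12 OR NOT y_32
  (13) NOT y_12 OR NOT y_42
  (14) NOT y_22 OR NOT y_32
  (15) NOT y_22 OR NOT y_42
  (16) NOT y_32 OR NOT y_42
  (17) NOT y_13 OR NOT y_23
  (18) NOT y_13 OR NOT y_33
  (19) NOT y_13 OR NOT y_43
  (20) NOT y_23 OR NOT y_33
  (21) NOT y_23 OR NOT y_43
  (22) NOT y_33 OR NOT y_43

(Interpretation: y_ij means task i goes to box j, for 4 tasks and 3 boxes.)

Unsatisfiable

Try y_11 = false.
Try y_12 = true.
From the singleton clause (NOT y_22), y_22 = false.
From the singleton clause (NOT y_32), y_32 = false.
From the singleton clause (NOT y_42), y_42 = false.
Try y_21 = true.
From the singleton clause (NOT y_31), y_31 = false.
From the singleton clause (y_33), y_33 = true.
From the singleton clause (NOT y_41), y_41 = false.
From the singleton clause (y_43), y_43 = true.
That conflicts with the unit clause (NOT y_43).
Undo y_21 and try y_21 = false.
From the singleton clause (y_23), y_23 = true.
From the singleton clause (NOT y_13), y_13 = false.
From the singleton clause (NOT y_33), y_33 = false.
From the singleton clause (y_31), y_31 = true.
From the singleton clause (NOT y_41), y_41 = false.
From the singleton clause (y_43), y_43 = true.
That conflicts with the unit clause (NOT y_43).
Neither y_21 = true nor y_21 = false works.
Undo y_12 and try y_12 = false.
From the singleton clause (y_13), y_13 = true.
From the singleton clause (NOT y_23), y_23 = false.
From the singleton clause (NOT y_33), y_33 = false.
From the singleton clause (NOT y_43), y_43 = false.
Try y_21 = true.
From the singleton clause (NOT y_31), y_31 = false.
From the singleton clause (y_32), y_32 = true.
From the singleton clause (NOT y_41), y_41 = false.
From the singleton clause (y_42), y_42 = true.
That conflicts with the unit clause (NOT y_42).
Undo y_21 and try y_21 = false.
From the singleton clause (y_22), y_22 = true.
From the singleton clause (NOT y_32), y_32 = false.
From the singleton clause (y_31), y_31 = true.
From the singleton clause (NOT y_41), y_41 = false.
From the singleton clause (y_42), y_42 = true.
That conflicts with the unit clause (NOT y_42).
Neither y_21 = true nor y_21 = false works.
Neither y_12 = true nor y_12 = false works.
Undo y_11 and try y_11 = true.
From the singleton clause (NOT y_21), y_21 = false.
From the singleton clause (NOT y_31), y_31 = false.
From the singleton clause (NOT y_41), y_41 = false.
Try y_22 = true.
From the singleton clause (NOT y_12), y_12 = false.
From the singleton clause (NOT y_32), y_32 = false.
From the singleton clause (y_33), y_33 = true.
From the singleton clause (NOT y_42), y_42 = false.
From the singleton clause (y_43), y_43 = true.
That conflicts with the unit clause (NOT y_43).
Undo y_22 and try y_22 = false.
From the singleton clause (y_23), y_23 = true.
From the singleton clause (NOT y_13), y_13 = false.
From the singleton clause (NOT y_33), y_33 = false.
From the singleton clause (y_32), y_32 = true.
From the singleton clause (NOT y_12), y_12 = false.
From the singleton clause (NOT y_42), y_42 = false.
From the singleton clause (y_43), y_43 = true.
That conflicts with the unit clause (NOT y_43).
Neither y_22 = true nor y_22 = false works.
Neither y_11 = true nor y_11 = false works.
No assignment satisfies every clause.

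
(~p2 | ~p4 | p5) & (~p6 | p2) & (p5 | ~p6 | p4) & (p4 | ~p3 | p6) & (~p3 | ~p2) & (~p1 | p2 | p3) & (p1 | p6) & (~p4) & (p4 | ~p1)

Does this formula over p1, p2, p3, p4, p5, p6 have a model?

The clause (~p4) is unit, so p4 = 0.
The clause (~p1) is unit, so p1 = 0.
The clause (p6) is unit, so p6 = 1.
The clause (p2) is unit, so p2 = 1.
The clause (p5) is unit, so p5 = 1.
The clause (~p3) is unit, so p3 = 0.
This assignment satisfies each clause.
A satisfying assignment: p1 ↦ 0,  p2 ↦ 1,  p3 ↦ 0,  p4 ↦ 0,  p5 ↦ 1,  p6 ↦ 1.

Yes, satisfiable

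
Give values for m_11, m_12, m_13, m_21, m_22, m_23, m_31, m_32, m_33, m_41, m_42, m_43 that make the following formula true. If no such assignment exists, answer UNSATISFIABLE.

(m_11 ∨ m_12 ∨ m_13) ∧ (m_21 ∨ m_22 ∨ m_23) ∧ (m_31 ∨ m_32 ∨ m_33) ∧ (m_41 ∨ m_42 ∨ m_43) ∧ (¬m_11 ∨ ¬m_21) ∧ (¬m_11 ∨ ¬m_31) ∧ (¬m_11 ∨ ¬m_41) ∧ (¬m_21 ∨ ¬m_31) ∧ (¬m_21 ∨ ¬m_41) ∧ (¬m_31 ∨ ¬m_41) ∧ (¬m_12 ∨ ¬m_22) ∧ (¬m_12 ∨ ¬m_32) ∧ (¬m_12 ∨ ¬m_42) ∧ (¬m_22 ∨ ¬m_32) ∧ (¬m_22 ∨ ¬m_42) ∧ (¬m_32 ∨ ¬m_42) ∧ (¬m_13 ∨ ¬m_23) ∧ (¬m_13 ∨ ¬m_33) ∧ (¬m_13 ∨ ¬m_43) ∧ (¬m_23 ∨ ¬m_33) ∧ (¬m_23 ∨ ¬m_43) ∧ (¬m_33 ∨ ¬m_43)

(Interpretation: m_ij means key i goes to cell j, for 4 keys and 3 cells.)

Suppose m_11 = False.
Suppose m_12 = True.
(¬m_22) alone gives m_22 = False.
(¬m_32) alone gives m_32 = False.
(¬m_42) alone gives m_42 = False.
Suppose m_21 = True.
(¬m_31) alone gives m_31 = False.
(m_33) alone gives m_33 = True.
(¬m_41) alone gives m_41 = False.
(m_43) alone gives m_43 = True.
Now (¬m_43) is unsatisfied and unit — conflict.
So m_21 must be the other value — set m_21 = False.
(m_23) alone gives m_23 = True.
(¬m_13) alone gives m_13 = False.
(¬m_33) alone gives m_33 = False.
(m_31) alone gives m_31 = True.
(¬m_41) alone gives m_41 = False.
(m_43) alone gives m_43 = True.
Now (¬m_43) is unsatisfied and unit — conflict.
Both values of m_21 lead to a conflict.
So m_12 must be the other value — set m_12 = False.
(m_13) alone gives m_13 = True.
(¬m_23) alone gives m_23 = False.
(¬m_33) alone gives m_33 = False.
(¬m_43) alone gives m_43 = False.
Suppose m_21 = True.
(¬m_31) alone gives m_31 = False.
(m_32) alone gives m_32 = True.
(¬m_41) alone gives m_41 = False.
(m_42) alone gives m_42 = True.
Now (¬m_42) is unsatisfied and unit — conflict.
So m_21 must be the other value — set m_21 = False.
(m_22) alone gives m_22 = True.
(¬m_32) alone gives m_32 = False.
(m_31) alone gives m_31 = True.
(¬m_41) alone gives m_41 = False.
(m_42) alone gives m_42 = True.
Now (¬m_42) is unsatisfied and unit — conflict.
Both values of m_21 lead to a conflict.
Both values of m_12 lead to a conflict.
So m_11 must be the other value — set m_11 = True.
(¬m_21) alone gives m_21 = False.
(¬m_31) alone gives m_31 = False.
(¬m_41) alone gives m_41 = False.
Suppose m_22 = True.
(¬m_12) alone gives m_12 = False.
(¬m_32) alone gives m_32 = False.
(m_33) alone gives m_33 = True.
(¬m_42) alone gives m_42 = False.
(m_43) alone gives m_43 = True.
Now (¬m_43) is unsatisfied and unit — conflict.
So m_22 must be the other value — set m_22 = False.
(m_23) alone gives m_23 = True.
(¬m_13) alone gives m_13 = False.
(¬m_33) alone gives m_33 = False.
(m_32) alone gives m_32 = True.
(¬m_12) alone gives m_12 = False.
(¬m_42) alone gives m_42 = False.
(m_43) alone gives m_43 = True.
Now (¬m_43) is unsatisfied and unit — conflict.
Both values of m_22 lead to a conflict.
Both values of m_11 lead to a conflict.

UNSATISFIABLE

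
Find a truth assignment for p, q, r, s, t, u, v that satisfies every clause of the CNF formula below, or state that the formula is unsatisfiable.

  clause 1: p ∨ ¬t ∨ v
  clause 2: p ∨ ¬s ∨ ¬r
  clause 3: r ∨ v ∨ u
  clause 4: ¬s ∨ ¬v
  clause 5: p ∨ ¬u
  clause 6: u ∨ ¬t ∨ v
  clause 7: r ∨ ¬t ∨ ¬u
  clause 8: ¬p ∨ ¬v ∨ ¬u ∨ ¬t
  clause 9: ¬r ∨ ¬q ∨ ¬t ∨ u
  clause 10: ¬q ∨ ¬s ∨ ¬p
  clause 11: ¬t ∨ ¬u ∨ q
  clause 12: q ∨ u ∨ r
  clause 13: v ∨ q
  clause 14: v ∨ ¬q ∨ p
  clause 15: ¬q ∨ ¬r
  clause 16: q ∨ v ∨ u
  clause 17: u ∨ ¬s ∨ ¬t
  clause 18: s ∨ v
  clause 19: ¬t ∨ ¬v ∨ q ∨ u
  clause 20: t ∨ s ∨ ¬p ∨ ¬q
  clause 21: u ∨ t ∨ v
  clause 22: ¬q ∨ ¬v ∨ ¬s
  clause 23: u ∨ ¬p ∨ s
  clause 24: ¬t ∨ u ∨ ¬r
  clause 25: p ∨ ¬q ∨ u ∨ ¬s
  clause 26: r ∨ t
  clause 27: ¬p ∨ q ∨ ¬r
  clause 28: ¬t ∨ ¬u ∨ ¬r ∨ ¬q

Try s = False.
(v) alone gives v = True.
Try p = False.
(¬u) alone gives u = False.
Try q = False.
(r) alone gives r = True.
(¬t) alone gives t = False.
Every clause now holds.

p=False; q=False; r=True; s=False; t=False; u=False; v=True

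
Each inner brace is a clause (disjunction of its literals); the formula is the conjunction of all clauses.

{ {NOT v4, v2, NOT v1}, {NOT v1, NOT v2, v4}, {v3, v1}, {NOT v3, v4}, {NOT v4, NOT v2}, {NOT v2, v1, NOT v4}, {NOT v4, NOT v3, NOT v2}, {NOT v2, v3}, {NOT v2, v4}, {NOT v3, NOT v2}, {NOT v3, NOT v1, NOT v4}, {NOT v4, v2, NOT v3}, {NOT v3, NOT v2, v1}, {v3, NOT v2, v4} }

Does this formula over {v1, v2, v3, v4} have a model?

Suppose v3 = false.
Unit clause (v1) forces v1 = true.
Unit clause (NOT v2) forces v2 = false.
Unit clause (NOT v4) forces v4 = false.
All clauses are satisfied.
A satisfying assignment: v1 ↦ true, v2 ↦ false, v3 ↦ false, v4 ↦ false.

Yes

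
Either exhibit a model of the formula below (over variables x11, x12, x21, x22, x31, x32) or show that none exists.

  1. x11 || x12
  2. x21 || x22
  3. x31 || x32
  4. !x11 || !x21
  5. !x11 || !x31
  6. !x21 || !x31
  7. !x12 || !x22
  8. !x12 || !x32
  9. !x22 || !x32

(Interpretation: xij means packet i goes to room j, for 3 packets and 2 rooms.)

Branch on x11: set x11 = true.
The clause (!x21) is unit, so x21 = false.
The clause (x22) is unit, so x22 = true.
The clause (!x31) is unit, so x31 = false.
The clause (x32) is unit, so x32 = true.
But (!x32) is also a unit clause — contradiction.
So x11 must be the other value — set x11 = false.
The clause (x12) is unit, so x12 = true.
The clause (!x22) is unit, so x22 = false.
The clause (x21) is unit, so x21 = true.
The clause (!x31) is unit, so x31 = false.
The clause (x32) is unit, so x32 = true.
But (!x32) is also a unit clause — contradiction.
Both values of x11 lead to a conflict.

UNSATISFIABLE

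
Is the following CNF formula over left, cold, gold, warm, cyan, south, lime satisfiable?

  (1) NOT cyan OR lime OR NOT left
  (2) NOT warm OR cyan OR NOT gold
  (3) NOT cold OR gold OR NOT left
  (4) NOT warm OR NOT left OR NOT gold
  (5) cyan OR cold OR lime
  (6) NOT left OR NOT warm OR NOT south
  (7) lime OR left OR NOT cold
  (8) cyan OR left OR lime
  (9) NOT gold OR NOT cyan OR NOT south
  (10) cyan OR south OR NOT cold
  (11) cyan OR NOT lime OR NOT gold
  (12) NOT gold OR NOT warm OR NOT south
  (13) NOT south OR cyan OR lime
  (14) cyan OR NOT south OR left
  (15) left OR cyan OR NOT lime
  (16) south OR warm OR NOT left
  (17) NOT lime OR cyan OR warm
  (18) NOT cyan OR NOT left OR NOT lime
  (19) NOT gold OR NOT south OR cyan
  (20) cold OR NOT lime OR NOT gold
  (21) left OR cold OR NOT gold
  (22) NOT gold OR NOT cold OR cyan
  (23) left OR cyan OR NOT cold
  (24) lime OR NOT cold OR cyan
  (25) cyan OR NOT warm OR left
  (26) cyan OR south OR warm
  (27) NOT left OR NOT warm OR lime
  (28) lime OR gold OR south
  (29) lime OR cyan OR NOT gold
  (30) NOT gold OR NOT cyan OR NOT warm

Satisfiable

Case cyan = true:
Case lime = false:
The clause (NOT left) is unit, so left = false.
The clause (NOT cold) is unit, so cold = false.
The clause (NOT gold) is unit, so gold = false.
The clause (south) is unit, so south = true.
Every clause is now satisfied; warm is unconstrained.
A satisfying assignment: left: false,  cold: false,  gold: false,  warm: true,  cyan: true,  south: true,  lime: false.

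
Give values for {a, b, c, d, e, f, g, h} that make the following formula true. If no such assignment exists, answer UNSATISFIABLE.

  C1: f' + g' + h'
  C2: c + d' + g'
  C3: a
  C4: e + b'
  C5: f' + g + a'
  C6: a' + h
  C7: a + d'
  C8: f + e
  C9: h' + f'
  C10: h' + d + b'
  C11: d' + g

a=1; b=0; c=1; d=1; e=1; f=0; g=1; h=1

Unit clause (a) forces a = 1.
Unit clause (h) forces h = 1.
Unit clause (f') forces f = 0.
Unit clause (e) forces e = 1.
Case d = 1:
Unit clause (g) forces g = 1.
Unit clause (c) forces c = 1.
Every clause is now satisfied; b is unconstrained.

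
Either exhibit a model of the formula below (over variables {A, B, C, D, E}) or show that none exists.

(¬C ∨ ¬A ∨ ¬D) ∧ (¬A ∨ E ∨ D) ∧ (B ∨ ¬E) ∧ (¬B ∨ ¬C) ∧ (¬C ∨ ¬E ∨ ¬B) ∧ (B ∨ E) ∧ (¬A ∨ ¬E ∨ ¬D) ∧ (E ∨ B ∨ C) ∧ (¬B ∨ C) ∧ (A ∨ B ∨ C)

Branch on B: set B = True.
From the singleton clause (¬C), C = False.
Now (C) is unsatisfied and unit — conflict.
Backtrack on B: now try B = False.
From the singleton clause (¬E), E = False.
Now (E) is unsatisfied and unit — conflict.
Both values of B lead to a conflict.

UNSATISFIABLE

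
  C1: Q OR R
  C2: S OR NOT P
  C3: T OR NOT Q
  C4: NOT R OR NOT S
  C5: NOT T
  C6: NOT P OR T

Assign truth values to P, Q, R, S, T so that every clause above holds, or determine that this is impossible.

P=false, Q=false, R=true, S=false, T=false

(NOT T) alone gives T = false.
(NOT Q) alone gives Q = false.
(R) alone gives R = true.
(NOT S) alone gives S = false.
(NOT P) alone gives P = false.
Every clause now holds.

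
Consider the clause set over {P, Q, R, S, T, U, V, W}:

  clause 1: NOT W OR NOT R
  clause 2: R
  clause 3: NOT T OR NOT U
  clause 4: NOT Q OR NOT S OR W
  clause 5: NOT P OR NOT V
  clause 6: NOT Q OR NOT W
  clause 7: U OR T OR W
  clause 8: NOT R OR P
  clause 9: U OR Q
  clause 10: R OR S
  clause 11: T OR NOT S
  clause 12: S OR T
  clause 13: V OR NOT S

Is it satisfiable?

Yes, satisfiable

Unit clause (R) forces R = true.
Unit clause (NOT W) forces W = false.
Unit clause (P) forces P = true.
Unit clause (NOT V) forces V = false.
Unit clause (NOT S) forces S = false.
Unit clause (T) forces T = true.
Unit clause (NOT U) forces U = false.
Unit clause (Q) forces Q = true.
Every clause now holds.
A satisfying assignment: P ↦ true, Q ↦ true, R ↦ true, S ↦ false, T ↦ true, U ↦ false, V ↦ false, W ↦ false.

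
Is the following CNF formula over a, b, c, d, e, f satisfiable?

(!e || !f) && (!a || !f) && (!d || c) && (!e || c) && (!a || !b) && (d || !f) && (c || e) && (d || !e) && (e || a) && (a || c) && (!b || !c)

Satisfiable

Try e = true.
The clause (!f) is unit, so f = false.
The clause (c) is unit, so c = true.
The clause (d) is unit, so d = true.
The clause (!b) is unit, so b = false.
Every clause is now satisfied; a is unconstrained.
A satisfying assignment: a: false, b: false, c: true, d: true, e: true, f: false.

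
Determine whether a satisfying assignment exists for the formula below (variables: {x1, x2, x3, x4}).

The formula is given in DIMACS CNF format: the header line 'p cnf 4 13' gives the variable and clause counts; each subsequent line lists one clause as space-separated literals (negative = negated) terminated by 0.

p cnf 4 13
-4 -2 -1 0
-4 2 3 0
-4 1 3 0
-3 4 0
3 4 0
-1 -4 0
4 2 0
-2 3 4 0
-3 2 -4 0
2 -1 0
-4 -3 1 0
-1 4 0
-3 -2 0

No, unsatisfiable

Try x3 = False.
From the singleton clause (x4), x4 = True.
From the singleton clause (x2), x2 = True.
From the singleton clause (¬x1), x1 = False.
Now (x1) is unsatisfied and unit — conflict.
Backtrack on x3: now try x3 = True.
From the singleton clause (x4), x4 = True.
From the singleton clause (¬x1), x1 = False.
Now (x1) is unsatisfied and unit — conflict.
Both values of x3 lead to a conflict.
No assignment satisfies every clause.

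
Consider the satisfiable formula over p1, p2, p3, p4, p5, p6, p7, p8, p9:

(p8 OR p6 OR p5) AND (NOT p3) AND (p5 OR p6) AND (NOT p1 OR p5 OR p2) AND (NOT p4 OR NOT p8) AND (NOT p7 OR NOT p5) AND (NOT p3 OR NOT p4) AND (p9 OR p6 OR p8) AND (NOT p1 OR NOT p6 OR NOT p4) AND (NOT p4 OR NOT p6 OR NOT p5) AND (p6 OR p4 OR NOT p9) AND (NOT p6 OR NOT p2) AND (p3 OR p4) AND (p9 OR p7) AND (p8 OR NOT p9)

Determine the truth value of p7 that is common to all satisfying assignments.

Suppose p7 = false.
(NOT p3) alone gives p3 = false.
(p4) alone gives p4 = true.
(NOT p8) alone gives p8 = false.
(p9) alone gives p9 = true.
That conflicts with the unit clause (NOT p9).
So every satisfying assignment has p7 = True.

True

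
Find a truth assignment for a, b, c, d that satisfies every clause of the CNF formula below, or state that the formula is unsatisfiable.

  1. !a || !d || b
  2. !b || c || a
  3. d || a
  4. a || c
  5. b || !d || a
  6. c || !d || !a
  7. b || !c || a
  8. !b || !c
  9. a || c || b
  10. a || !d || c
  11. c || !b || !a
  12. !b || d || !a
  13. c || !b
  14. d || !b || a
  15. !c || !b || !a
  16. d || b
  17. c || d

Case d = true:
Case a = false:
The clause (c) is unit, so c = true.
The clause (b) is unit, so b = true.
But (!b) is also a unit clause — contradiction.
Undo a and try a = true.
The clause (b) is unit, so b = true.
The clause (c) is unit, so c = true.
But (!c) is also a unit clause — contradiction.
Either choice for a ends in contradiction.
Undo d and try d = false.
The clause (a) is unit, so a = true.
The clause (!b) is unit, so b = false.
But (b) is also a unit clause — contradiction.
Either choice for d ends in contradiction.

UNSATISFIABLE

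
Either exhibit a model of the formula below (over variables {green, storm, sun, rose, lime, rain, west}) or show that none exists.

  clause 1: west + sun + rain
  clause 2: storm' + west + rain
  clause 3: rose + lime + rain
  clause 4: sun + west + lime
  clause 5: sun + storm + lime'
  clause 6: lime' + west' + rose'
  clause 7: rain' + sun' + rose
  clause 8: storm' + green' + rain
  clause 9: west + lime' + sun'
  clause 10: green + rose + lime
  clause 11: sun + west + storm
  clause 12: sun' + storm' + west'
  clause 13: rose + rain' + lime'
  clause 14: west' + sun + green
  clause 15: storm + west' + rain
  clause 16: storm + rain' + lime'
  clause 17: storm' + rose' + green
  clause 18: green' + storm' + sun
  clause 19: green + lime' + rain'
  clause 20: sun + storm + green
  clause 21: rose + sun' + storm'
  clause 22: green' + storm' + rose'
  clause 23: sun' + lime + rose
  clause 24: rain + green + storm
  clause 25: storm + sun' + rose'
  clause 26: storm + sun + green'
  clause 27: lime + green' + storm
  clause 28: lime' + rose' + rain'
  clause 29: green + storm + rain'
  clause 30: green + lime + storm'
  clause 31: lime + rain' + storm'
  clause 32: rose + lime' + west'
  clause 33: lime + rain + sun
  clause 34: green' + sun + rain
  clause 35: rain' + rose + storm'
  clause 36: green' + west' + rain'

Try west = 1.
Try lime = 0.
Try rose = 1.
Try sun = 0.
The clause (green) is unit, so green = 1.
The clause (storm') is unit, so storm = 0.
But (storm) is also a unit clause — contradiction.
Undo sun and try sun = 1.
The clause (storm') is unit, so storm = 0.
But (storm) is also a unit clause — contradiction.
Neither sun = 1 nor sun = 0 works.
Undo rose and try rose = 0.
The clause (rain) is unit, so rain = 1.
The clause (sun') is unit, so sun = 0.
The clause (green) is unit, so green = 1.
But (green') is also a unit clause — contradiction.
Neither rose = 1 nor rose = 0 works.
Undo lime and try lime = 1.
The clause (rose') is unit, so rose = 0.
But (rose) is also a unit clause — contradiction.
Neither lime = 1 nor lime = 0 works.
Undo west and try west = 0.
Try sun = 1.
The clause (lime') is unit, so lime = 0.
The clause (rose) is unit, so rose = 1.
The clause (storm) is unit, so storm = 1.
The clause (rain) is unit, so rain = 1.
But (rain') is also a unit clause — contradiction.
Undo sun and try sun = 0.
The clause (rain) is unit, so rain = 1.
The clause (lime) is unit, so lime = 1.
The clause (storm) is unit, so storm = 1.
The clause (rose) is unit, so rose = 1.
But (rose') is also a unit clause — contradiction.
Neither sun = 1 nor sun = 0 works.
Neither west = 1 nor west = 0 works.

UNSATISFIABLE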